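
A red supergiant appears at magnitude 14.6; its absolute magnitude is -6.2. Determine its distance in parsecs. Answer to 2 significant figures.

d ≈ 140000 pc

Distance modulus: m − M = 14.6 − (-6.2) = 20.800
m − M = 5 log₁₀ d − 5
log₁₀ d = (m − M)/5 + 1 = 5.1600
d = 10^5.1600 = 144500 pc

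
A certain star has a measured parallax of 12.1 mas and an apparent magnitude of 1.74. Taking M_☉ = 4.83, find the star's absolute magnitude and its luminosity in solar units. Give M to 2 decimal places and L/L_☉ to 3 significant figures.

M ≈ -2.85; L/L_☉ ≈ 1180

d = 1/p = 1000/12.1 mas = 82.64 pc
M = m − 5 log₁₀ d + 5 = 1.74 − 5·1.9172 + 5 = -2.846
M − M_☉ = -2.846 − 4.83 = -7.676
L/L_☉ = 10^(−0.4 × -7.676) = 1176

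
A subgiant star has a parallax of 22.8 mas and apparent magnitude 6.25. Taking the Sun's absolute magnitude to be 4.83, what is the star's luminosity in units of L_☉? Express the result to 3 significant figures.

L/L_☉ ≈ 5.20

d = 1/p = 1000/22.8 mas = 43.86 pc
M = m − 5 log₁₀ d + 5 = 6.25 − 5·1.6421 + 5 = 3.040
M − M_☉ = 3.040 − 4.83 = -1.790
L/L_☉ = 10^(−0.4 × -1.790) = 5.202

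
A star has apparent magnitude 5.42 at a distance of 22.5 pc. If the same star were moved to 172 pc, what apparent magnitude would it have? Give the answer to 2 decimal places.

m ≈ 9.84

Flux ∝ 1/d², so Δm = 5 log₁₀(d₂/d₁) = 5 log₁₀(172/22.5) = 4.417
m₂ = m₁ + Δm = 5.42 + (4.417) = 9.837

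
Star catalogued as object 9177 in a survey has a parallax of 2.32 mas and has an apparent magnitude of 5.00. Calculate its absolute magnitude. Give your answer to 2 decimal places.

p = 2.32 mas = 2.32×10^-3″ → d = 1/p = 431.0 pc
5 log₁₀(d/10 pc) = 5 log₁₀(431.0) − 5 = 8.173
M = m − 5 log₁₀(d/10) = 5.00 − 8.173 = -3.173

M ≈ -3.17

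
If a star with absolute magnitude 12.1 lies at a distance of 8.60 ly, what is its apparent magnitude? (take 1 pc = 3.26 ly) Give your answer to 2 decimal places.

m ≈ 9.21

d = 8.60 ly / 3.26 = 2.638 pc
m = M + 5 log₁₀ d − 5 = 12.1 + 5·0.4213 − 5 = 9.206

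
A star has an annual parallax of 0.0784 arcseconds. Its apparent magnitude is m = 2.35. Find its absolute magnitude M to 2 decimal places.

M ≈ 1.82

d = 1/p = 1/0.0784″ = 12.76 pc
5 log₁₀(d/10 pc) = 5 log₁₀(12.76) − 5 = 0.528
M = m − 5 log₁₀(d/10) = 2.35 − 0.528 = 1.822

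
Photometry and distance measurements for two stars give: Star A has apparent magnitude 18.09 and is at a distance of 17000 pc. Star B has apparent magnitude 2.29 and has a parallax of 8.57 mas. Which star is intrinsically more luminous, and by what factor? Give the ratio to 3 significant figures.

Star B is more luminous, by a factor of 98.4.

Star A: M = m − 5 log₁₀ d + 5 = 18.09 − 5·4.2304 + 5 = 1.938
Star B: p = 8.57 mas = 8.57×10^-3″ → d = 1/p = 116.7 pc
Star B: M = m − 5 log₁₀ d + 5 = 2.29 − 5·2.0670 + 5 = -3.045
ΔM = M_A − M_B = 1.938 − (-3.045) = 4.983; smaller M is more luminous → Star B.
L ratio = 10^(0.4 |ΔM|) = 10^1.993 = 98.43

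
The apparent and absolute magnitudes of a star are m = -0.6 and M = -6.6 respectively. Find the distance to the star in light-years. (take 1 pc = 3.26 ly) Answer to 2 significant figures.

μ = m − M = 6.000
m − M = 5 log₁₀ d − 5
log₁₀ d = (m − M)/5 + 1 = 2.2000
d = 10^2.2000 = 158.5 pc
= 516.7 ly

d ≈ 520 ly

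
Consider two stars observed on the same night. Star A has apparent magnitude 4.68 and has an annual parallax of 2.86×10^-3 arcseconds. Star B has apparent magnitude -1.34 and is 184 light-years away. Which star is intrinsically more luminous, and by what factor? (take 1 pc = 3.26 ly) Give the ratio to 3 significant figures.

Star A: d = 1/p = 1/2.86×10^-3″ = 349.7 pc
Star A: M = m − 5 log₁₀ d + 5 = 4.68 − 5·2.5436 + 5 = -3.038
Star B: d = 184 ly / 3.26 = 56.44 pc
Star B: M = m − 5 log₁₀ d + 5 = -1.34 − 5·1.7516 + 5 = -5.098
ΔM = M_A − M_B = -3.038 − (-5.098) = 2.060; smaller M is more luminous → Star B.
L ratio = 10^(0.4 |ΔM|) = 10^0.824 = 6.667

Star B is more luminous, by a factor of 6.67.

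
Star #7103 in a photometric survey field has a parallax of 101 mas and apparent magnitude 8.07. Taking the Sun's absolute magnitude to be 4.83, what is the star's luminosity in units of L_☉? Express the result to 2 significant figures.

L/L_☉ ≈ 0.050

d = 1/p = 1000/101 mas = 9.901 pc
M = m − 5 log₁₀ d + 5 = 8.07 − 5·0.9957 + 5 = 8.092
M − M_☉ = 8.092 − 4.83 = 3.262
L/L_☉ = 10^(−0.4 × 3.262) = 0.04959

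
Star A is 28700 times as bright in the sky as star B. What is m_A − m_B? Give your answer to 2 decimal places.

m_A − m_B ≈ -11.14

Pogson: Δm = −2.5 log₁₀(ratio) = −2.5 log₁₀(28700) = −2.5 × 4.4579 = -11.145
Star A is brighter, so it has the smaller magnitude: the difference is negative.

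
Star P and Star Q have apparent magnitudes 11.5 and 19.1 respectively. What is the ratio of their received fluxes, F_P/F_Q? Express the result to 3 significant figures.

Magnitude difference = -7.6
Flux ratio = 10^(−0.4 Δm) = 10^(−0.4 × -7.6) = 10^3.040 = 1096

F_P/F_Q ≈ 1100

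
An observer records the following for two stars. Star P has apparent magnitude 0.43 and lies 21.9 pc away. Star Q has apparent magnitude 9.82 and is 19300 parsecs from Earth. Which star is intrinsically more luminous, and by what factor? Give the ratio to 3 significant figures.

Star P: M = m − 5 log₁₀ d + 5 = 0.43 − 5·1.3404 + 5 = -1.272
Star Q: M = m − 5 log₁₀ d + 5 = 9.82 − 5·4.2856 + 5 = -6.608
ΔM = M_P − M_Q = -1.272 − (-6.608) = 5.336; smaller M is more luminous → Star Q.
L ratio = 10^(0.4 |ΔM|) = 10^2.134 = 136.2

Star Q is more luminous, by a factor of 136.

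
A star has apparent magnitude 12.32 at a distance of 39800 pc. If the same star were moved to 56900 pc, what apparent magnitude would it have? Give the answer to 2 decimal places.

Flux ∝ 1/d², so Δm = 5 log₁₀(d₂/d₁) = 5 log₁₀(56900/39800) = 0.776
m₂ = m₁ + Δm = 12.32 + (0.776) = 13.096

m ≈ 13.10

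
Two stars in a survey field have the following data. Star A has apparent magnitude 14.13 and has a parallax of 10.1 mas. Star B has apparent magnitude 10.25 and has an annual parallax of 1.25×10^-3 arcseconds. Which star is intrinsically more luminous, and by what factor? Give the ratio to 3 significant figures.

Star B is more luminous, by a factor of 2330.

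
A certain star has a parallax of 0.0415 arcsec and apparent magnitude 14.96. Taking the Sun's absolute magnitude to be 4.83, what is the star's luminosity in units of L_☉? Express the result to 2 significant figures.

d = 1/p = 1/0.0415″ = 24.10 pc
M = m − 5 log₁₀ d + 5 = 14.96 − 5·1.3820 + 5 = 13.050
M − M_☉ = 13.050 − 4.83 = 8.220
L/L_☉ = 10^(−0.4 × 8.220) = 5.151×10^-4

L/L_☉ ≈ 5.2×10^-4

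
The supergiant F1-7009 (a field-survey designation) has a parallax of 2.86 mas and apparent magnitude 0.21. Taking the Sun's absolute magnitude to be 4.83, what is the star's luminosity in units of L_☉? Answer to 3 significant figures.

L/L_☉ ≈ 86200

d = 1/p = 1000/2.86 mas = 349.7 pc
M = m − 5 log₁₀ d + 5 = 0.21 − 5·2.5436 + 5 = -7.508
M − M_☉ = -7.508 − 4.83 = -12.338
L/L_☉ = 10^(−0.4 × -12.338) = 86150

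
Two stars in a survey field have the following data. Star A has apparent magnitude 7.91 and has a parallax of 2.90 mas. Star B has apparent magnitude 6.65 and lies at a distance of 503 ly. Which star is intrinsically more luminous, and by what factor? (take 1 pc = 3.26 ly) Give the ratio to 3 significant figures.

Star A is more luminous, by a factor of 1.56.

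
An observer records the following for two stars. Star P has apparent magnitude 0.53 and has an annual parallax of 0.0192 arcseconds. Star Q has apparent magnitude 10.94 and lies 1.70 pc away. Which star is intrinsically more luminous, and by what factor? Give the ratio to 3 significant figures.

Star P: d = 1/p = 1/0.0192″ = 52.08 pc
Star P: M = m − 5 log₁₀ d + 5 = 0.53 − 5·1.7167 + 5 = -3.053
Star Q: M = m − 5 log₁₀ d + 5 = 10.94 − 5·0.2304 + 5 = 14.788
ΔM = M_P − M_Q = -3.053 − (14.788) = -17.841; smaller M is more luminous → Star P.
L ratio = 10^(0.4 |ΔM|) = 10^7.136 = 1.369×10^7

Star P is more luminous, by a factor of 1.37×10^7.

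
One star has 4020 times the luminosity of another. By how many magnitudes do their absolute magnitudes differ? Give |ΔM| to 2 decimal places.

|ΔM| ≈ 9.01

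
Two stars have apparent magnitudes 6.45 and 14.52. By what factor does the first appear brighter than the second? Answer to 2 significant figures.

1700

Magnitude difference = -8.07
Flux ratio = 10^(−0.4 Δm) = 10^(−0.4 × -8.07) = 10^3.228 = 1690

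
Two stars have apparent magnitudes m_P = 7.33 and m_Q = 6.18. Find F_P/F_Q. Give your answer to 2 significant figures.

F_P/F_Q ≈ 0.35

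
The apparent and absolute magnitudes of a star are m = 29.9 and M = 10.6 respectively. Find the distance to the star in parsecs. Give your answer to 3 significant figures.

Distance modulus: m − M = 29.9 − (10.6) = 19.300
m − M = 5 log₁₀ d − 5
log₁₀ d = (m − M)/5 + 1 = 4.8600
d = 10^4.8600 = 72440 pc

d ≈ 72400 pc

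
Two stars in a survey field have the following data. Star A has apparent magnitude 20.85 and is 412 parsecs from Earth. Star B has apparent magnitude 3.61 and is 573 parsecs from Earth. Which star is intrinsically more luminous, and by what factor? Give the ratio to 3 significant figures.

Star B is more luminous, by a factor of 1.52×10^7.

Star A: M = m − 5 log₁₀ d + 5 = 20.85 − 5·2.6149 + 5 = 12.776
Star B: M = m − 5 log₁₀ d + 5 = 3.61 − 5·2.7582 + 5 = -5.181
ΔM = M_A − M_B = 12.776 − (-5.181) = 17.956; smaller M is more luminous → Star B.
L ratio = 10^(0.4 |ΔM|) = 10^7.183 = 1.522×10^7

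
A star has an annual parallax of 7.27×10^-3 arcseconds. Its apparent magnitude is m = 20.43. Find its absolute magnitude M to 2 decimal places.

d = 1/p = 1/7.27×10^-3″ = 137.6 pc
5 log₁₀(d/10 pc) = 5 log₁₀(137.6) − 5 = 5.692
M = m − 5 log₁₀(d/10) = 20.43 − 5.692 = 14.738

M ≈ 14.74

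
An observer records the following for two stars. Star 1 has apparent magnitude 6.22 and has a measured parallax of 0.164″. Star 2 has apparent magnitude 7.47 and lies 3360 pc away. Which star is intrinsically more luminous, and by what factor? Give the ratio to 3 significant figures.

Star 1: d = 1/p = 1/0.164″ = 6.098 pc
Star 1: M = m − 5 log₁₀ d + 5 = 6.22 − 5·0.7852 + 5 = 7.294
Star 2: M = m − 5 log₁₀ d + 5 = 7.47 − 5·3.5263 + 5 = -5.162
ΔM = M_1 − M_2 = 7.294 − (-5.162) = 12.456; smaller M is more luminous → Star 2.
L ratio = 10^(0.4 |ΔM|) = 10^4.982 = 96020

Star 2 is more luminous, by a factor of 96000.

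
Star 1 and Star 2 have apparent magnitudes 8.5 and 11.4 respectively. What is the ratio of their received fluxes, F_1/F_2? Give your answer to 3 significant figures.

F_1/F_2 ≈ 14.5

Magnitude difference = -2.9
Flux ratio = 10^(−0.4 Δm) = 10^(−0.4 × -2.9) = 10^1.160 = 14.45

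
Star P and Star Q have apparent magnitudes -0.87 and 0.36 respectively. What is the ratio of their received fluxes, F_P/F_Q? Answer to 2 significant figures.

Δm = -0.87 − (0.36) = -1.23
Flux ratio = 10^(−0.4 Δm) = 10^(−0.4 × -1.23) = 10^0.492 = 3.105

F_P/F_Q ≈ 3.1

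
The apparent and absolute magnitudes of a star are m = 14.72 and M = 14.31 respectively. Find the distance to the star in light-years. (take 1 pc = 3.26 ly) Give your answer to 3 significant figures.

d ≈ 39.4 ly

μ = m − M = 0.410
m − M = 5 log₁₀ d − 5
log₁₀ d = (m − M)/5 + 1 = 1.0820
d = 10^1.0820 = 12.08 pc
= 39.37 ly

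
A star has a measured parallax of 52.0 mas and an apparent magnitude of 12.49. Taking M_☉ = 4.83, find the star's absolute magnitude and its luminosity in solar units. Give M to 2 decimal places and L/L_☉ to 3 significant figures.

d = 1/p = 1000/52.0 mas = 19.23 pc
M = m − 5 log₁₀ d + 5 = 12.49 − 5·1.2840 + 5 = 11.070
M − M_☉ = 11.070 − 4.83 = 6.240
L/L_☉ = 10^(−0.4 × 6.240) = 3.191×10^-3

M ≈ 11.07; L/L_☉ ≈ 3.19×10^-3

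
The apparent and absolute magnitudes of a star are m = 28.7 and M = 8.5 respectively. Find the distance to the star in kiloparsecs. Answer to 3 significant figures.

μ = m − M = 20.200
m − M = 5 log₁₀ d − 5
log₁₀ d = (m − M)/5 + 1 = 5.0400
d = 10^5.0400 = 109600 pc
= 109.6 kpc

d ≈ 110 kpc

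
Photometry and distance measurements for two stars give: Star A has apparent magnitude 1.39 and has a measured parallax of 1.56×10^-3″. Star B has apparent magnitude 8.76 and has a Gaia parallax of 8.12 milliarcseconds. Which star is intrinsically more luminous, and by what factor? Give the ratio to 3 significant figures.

Star A is more luminous, by a factor of 24000.

Star A: d = 1/p = 1/1.56×10^-3″ = 641.0 pc
Star A: M = m − 5 log₁₀ d + 5 = 1.39 − 5·2.8069 + 5 = -7.644
Star B: p = 8.12 mas = 8.12×10^-3″ → d = 1/p = 123.2 pc
Star B: M = m − 5 log₁₀ d + 5 = 8.76 − 5·2.0904 + 5 = 3.308
ΔM = M_A − M_B = -7.644 − (3.308) = -10.952; smaller M is more luminous → Star A.
L ratio = 10^(0.4 |ΔM|) = 10^4.381 = 24040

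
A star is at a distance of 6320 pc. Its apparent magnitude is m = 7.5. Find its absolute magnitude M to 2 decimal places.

M ≈ -6.50

5 log₁₀(d/10 pc) = 5 log₁₀(6320) − 5 = 14.004
M = m − 5 log₁₀(d/10) = 7.5 − 14.004 = -6.504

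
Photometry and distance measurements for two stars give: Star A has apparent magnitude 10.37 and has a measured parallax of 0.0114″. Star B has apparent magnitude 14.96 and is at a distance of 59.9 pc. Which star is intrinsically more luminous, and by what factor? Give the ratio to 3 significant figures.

Star A is more luminous, by a factor of 147.

Star A: d = 1/p = 1/0.0114″ = 87.72 pc
Star A: M = m − 5 log₁₀ d + 5 = 10.37 − 5·1.9431 + 5 = 5.655
Star B: M = m − 5 log₁₀ d + 5 = 14.96 − 5·1.7774 + 5 = 11.073
ΔM = M_A − M_B = 5.655 − (11.073) = -5.418; smaller M is more luminous → Star A.
L ratio = 10^(0.4 |ΔM|) = 10^2.167 = 147.0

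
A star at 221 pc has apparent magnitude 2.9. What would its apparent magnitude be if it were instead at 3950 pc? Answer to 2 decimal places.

Flux ∝ 1/d², so Δm = 5 log₁₀(d₂/d₁) = 5 log₁₀(3950/221) = 6.261
m₂ = m₁ + Δm = 2.9 + (6.261) = 9.161

m ≈ 9.16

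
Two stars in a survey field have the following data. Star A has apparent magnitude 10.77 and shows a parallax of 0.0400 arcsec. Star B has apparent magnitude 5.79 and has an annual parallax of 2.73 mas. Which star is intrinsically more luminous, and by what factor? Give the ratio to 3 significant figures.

Star B is more luminous, by a factor of 21100.

Star A: d = 1/p = 1/0.0400″ = 25.00 pc
Star A: M = m − 5 log₁₀ d + 5 = 10.77 − 5·1.3979 + 5 = 8.780
Star B: p = 2.73 mas = 2.73×10^-3″ → d = 1/p = 366.3 pc
Star B: M = m − 5 log₁₀ d + 5 = 5.79 − 5·2.5638 + 5 = -2.029
ΔM = M_A − M_B = 8.780 − (-2.029) = 10.809; smaller M is more luminous → Star B.
L ratio = 10^(0.4 |ΔM|) = 10^4.324 = 21080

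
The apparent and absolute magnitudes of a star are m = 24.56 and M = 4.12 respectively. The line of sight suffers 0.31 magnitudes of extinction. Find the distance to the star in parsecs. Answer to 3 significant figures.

d ≈ 106000 pc

m − M = 5 log₁₀(d/10 pc) + A  ⇒  24.56 − (4.12) − 0.31 = 5 log₁₀(d/10)
20.130 = 5 log₁₀(d/10)
log₁₀ d = (m − M − A)/5 + 1 = 5.0260
d = 10^5.0260 = 106200 pc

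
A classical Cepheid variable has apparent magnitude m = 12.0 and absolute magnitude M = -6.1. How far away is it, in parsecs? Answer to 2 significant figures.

Distance modulus: m − M = 12.0 − (-6.1) = 18.100
m − M = 5 log₁₀ d − 5
log₁₀ d = (m − M)/5 + 1 = 4.6200
d = 10^4.6200 = 41690 pc

d ≈ 42000 pc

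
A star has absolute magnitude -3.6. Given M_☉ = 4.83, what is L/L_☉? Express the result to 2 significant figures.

L/L_☉ ≈ 2400

M − M_☉ = -3.6 − 4.83 = -8.430
L/L_☉ = 10^(−0.4 (M − M_☉)) = 10^3.372 = 2355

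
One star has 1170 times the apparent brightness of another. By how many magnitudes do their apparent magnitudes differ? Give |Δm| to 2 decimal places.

|Δm| ≈ 7.67

Pogson: Δm = −2.5 log₁₀(ratio) = −2.5 log₁₀(1170) = −2.5 × 3.0682 = -7.670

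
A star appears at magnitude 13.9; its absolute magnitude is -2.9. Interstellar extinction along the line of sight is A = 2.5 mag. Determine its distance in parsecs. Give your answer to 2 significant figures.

m − M = 5 log₁₀(d/10 pc) + A  ⇒  13.9 − (-2.9) − 2.5 = 5 log₁₀(d/10)
14.300 = 5 log₁₀(d/10)
log₁₀ d = (m − M − A)/5 + 1 = 3.8600
d = 10^3.8600 = 7244 pc

d ≈ 7200 pc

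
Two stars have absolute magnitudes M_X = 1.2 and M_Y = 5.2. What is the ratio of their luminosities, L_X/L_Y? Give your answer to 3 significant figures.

L_X/L_Y ≈ 39.8

ΔM = M_X − M_Y = -4.0
L_X/L_Y = 10^(−0.4 ΔM) = 10^1.600 = 39.81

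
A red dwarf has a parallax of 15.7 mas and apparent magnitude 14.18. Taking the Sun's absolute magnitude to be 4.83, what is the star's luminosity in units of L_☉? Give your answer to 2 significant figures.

d = 1/p = 1000/15.7 mas = 63.69 pc
M = m − 5 log₁₀ d + 5 = 14.18 − 5·1.8041 + 5 = 10.159
M − M_☉ = 10.159 − 4.83 = 5.329
L/L_☉ = 10^(−0.4 × 5.329) = 7.382×10^-3

L/L_☉ ≈ 7.4×10^-3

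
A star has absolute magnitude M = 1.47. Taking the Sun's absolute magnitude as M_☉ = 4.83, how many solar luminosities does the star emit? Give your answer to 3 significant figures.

M − M_☉ = 1.47 − 4.83 = -3.360
L/L_☉ = 10^(−0.4 (M − M_☉)) = 10^1.344 = 22.08

L/L_☉ ≈ 22.1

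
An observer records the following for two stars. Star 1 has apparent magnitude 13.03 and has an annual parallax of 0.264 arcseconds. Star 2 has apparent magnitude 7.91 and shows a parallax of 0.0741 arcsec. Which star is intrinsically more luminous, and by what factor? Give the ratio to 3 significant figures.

Star 2 is more luminous, by a factor of 1420.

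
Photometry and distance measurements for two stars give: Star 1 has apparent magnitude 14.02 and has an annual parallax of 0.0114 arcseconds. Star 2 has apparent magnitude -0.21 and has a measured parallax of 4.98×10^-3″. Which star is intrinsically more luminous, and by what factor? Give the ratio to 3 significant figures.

Star 1: d = 1/p = 1/0.0114″ = 87.72 pc
Star 1: M = m − 5 log₁₀ d + 5 = 14.02 − 5·1.9431 + 5 = 9.305
Star 2: d = 1/p = 1/4.98×10^-3″ = 200.8 pc
Star 2: M = m − 5 log₁₀ d + 5 = -0.21 − 5·2.3028 + 5 = -6.724
ΔM = M_1 − M_2 = 9.305 − (-6.724) = 16.028; smaller M is more luminous → Star 2.
L ratio = 10^(0.4 |ΔM|) = 10^6.411 = 2.578×10^6

Star 2 is more luminous, by a factor of 2.58×10^6.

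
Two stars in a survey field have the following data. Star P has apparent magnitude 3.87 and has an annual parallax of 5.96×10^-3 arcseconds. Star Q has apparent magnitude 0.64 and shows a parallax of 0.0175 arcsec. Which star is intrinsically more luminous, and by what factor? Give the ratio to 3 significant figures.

Star P: d = 1/p = 1/5.96×10^-3″ = 167.8 pc
Star P: M = m − 5 log₁₀ d + 5 = 3.87 − 5·2.2248 + 5 = -2.254
Star Q: d = 1/p = 1/0.0175″ = 57.14 pc
Star Q: M = m − 5 log₁₀ d + 5 = 0.64 − 5·1.7570 + 5 = -3.145
ΔM = M_P − M_Q = -2.254 − (-3.145) = 0.891; smaller M is more luminous → Star Q.
L ratio = 10^(0.4 |ΔM|) = 10^0.356 = 2.272

Star Q is more luminous, by a factor of 2.27.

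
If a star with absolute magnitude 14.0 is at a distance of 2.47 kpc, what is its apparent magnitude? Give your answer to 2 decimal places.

m ≈ 25.96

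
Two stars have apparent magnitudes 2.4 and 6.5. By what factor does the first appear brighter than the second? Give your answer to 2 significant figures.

Δm = 2.4 − (6.5) = -4.1
Flux ratio = 10^(−0.4 Δm) = 10^(−0.4 × -4.1) = 10^1.640 = 43.65

44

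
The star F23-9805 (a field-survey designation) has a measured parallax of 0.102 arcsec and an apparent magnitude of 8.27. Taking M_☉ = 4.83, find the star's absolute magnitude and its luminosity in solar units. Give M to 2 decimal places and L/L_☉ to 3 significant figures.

M ≈ 8.31; L/L_☉ ≈ 0.0404

d = 1/p = 1/0.102″ = 9.804 pc
M = m − 5 log₁₀ d + 5 = 8.27 − 5·0.9914 + 5 = 8.313
M − M_☉ = 8.313 − 4.83 = 3.483
L/L_☉ = 10^(−0.4 × 3.483) = 0.04044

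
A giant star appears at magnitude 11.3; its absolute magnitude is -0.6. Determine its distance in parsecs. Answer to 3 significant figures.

μ = m − M = 11.900
m − M = 5 log₁₀ d − 5
log₁₀ d = (m − M)/5 + 1 = 3.3800
d = 10^3.3800 = 2399 pc

d ≈ 2400 pc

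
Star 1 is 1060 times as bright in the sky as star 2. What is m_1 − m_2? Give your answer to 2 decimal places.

m_1 − m_2 ≈ -7.56

Pogson: Δm = −2.5 log₁₀(ratio) = −2.5 log₁₀(1060) = −2.5 × 3.0253 = -7.563
Star 1 is brighter, so it has the smaller magnitude: the difference is negative.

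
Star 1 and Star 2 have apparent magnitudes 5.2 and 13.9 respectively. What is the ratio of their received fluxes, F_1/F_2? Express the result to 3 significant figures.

F_1/F_2 ≈ 3020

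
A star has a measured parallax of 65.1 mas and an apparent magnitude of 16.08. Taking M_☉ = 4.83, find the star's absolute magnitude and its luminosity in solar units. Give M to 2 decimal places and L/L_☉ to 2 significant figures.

M ≈ 15.15; L/L_☉ ≈ 7.5×10^-5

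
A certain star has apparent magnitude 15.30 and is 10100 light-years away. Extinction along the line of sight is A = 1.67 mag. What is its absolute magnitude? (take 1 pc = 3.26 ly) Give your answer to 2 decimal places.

M ≈ 1.17

d = 10100 ly / 3.26 = 3098 pc
5 log₁₀(d/10 pc) = 5 log₁₀(3098) − 5 = 12.456
M = m − 5 log₁₀(d/10) − A = 15.30 − 12.456 − 1.67 = 1.174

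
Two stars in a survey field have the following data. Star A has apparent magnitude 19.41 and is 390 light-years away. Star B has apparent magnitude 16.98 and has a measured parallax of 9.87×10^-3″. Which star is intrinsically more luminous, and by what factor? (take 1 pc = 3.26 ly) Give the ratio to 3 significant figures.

Star B is more luminous, by a factor of 6.72.

Star A: d = 390 ly / 3.26 = 119.6 pc
Star A: M = m − 5 log₁₀ d + 5 = 19.41 − 5·2.0778 + 5 = 14.021
Star B: d = 1/p = 1/9.87×10^-3″ = 101.3 pc
Star B: M = m − 5 log₁₀ d + 5 = 16.98 − 5·2.0057 + 5 = 11.952
ΔM = M_A − M_B = 14.021 − (11.952) = 2.069; smaller M is more luminous → Star B.
L ratio = 10^(0.4 |ΔM|) = 10^0.828 = 6.725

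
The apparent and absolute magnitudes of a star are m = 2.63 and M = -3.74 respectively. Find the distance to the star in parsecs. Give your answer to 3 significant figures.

d ≈ 188 pc

μ = m − M = 6.370
m − M = 5 log₁₀ d − 5
log₁₀ d = (m − M)/5 + 1 = 2.2740
d = 10^2.2740 = 187.9 pc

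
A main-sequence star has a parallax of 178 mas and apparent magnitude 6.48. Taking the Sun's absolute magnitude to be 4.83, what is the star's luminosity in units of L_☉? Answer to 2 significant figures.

L/L_☉ ≈ 0.069

d = 1/p = 1000/178 mas = 5.618 pc
M = m − 5 log₁₀ d + 5 = 6.48 − 5·0.7496 + 5 = 7.732
M − M_☉ = 7.732 − 4.83 = 2.902
L/L_☉ = 10^(−0.4 × 2.902) = 0.06905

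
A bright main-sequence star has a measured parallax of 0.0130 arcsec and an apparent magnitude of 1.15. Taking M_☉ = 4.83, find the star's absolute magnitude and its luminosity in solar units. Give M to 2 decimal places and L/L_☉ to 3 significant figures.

d = 1/p = 1/0.0130″ = 76.92 pc
M = m − 5 log₁₀ d + 5 = 1.15 − 5·1.8861 + 5 = -3.280
M − M_☉ = -3.280 − 4.83 = -8.110
L/L_☉ = 10^(−0.4 × -8.110) = 1754

M ≈ -3.28; L/L_☉ ≈ 1750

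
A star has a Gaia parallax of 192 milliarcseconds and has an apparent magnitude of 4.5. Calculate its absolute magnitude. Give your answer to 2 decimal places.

M ≈ 5.92

p = 192 mas = 0.192″ → d = 1/p = 5.208 pc
5 log₁₀(d/10 pc) = 5 log₁₀(5.208) − 5 = -1.417
M = m − 5 log₁₀(d/10) = 4.5 + 1.417 = 5.917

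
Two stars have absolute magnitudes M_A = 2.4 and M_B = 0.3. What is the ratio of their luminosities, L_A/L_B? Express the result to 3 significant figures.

ΔM = M_A − M_B = 2.1
L_A/L_B = 10^(−0.4 ΔM) = 10^-0.840 = 0.1445

L_A/L_B ≈ 0.145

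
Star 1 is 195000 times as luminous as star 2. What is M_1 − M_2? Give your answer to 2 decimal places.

M_1 − M_2 ≈ -13.23

Pogson: ΔM = −2.5 log₁₀(ratio) = −2.5 log₁₀(195000) = −2.5 × 5.2900 = -13.225
Star 1 is brighter, so it has the smaller magnitude: the difference is negative.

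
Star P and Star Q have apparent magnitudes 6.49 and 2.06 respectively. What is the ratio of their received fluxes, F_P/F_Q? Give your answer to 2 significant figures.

F_P/F_Q ≈ 0.017

Δm = 6.49 − (2.06) = 4.43
Flux ratio = 10^(−0.4 Δm) = 10^(−0.4 × 4.43) = 10^-1.772 = 0.01690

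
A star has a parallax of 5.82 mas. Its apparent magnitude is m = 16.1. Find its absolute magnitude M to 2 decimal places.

p = 5.82 mas = 5.82×10^-3″ → d = 1/p = 171.8 pc
5 log₁₀(d/10 pc) = 5 log₁₀(171.8) − 5 = 6.175
M = m − 5 log₁₀(d/10) = 16.1 − 6.175 = 9.925

M ≈ 9.92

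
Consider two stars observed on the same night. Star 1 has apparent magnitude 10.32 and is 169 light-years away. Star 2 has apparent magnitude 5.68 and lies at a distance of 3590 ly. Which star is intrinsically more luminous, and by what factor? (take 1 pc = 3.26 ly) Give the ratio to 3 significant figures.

Star 1: d = 169 ly / 3.26 = 51.84 pc
Star 1: M = m − 5 log₁₀ d + 5 = 10.32 − 5·1.7147 + 5 = 6.747
Star 2: d = 3590 ly / 3.26 = 1101 pc
Star 2: M = m − 5 log₁₀ d + 5 = 5.68 − 5·3.0419 + 5 = -4.529
ΔM = M_1 − M_2 = 6.747 − (-4.529) = 11.276; smaller M is more luminous → Star 2.
L ratio = 10^(0.4 |ΔM|) = 10^4.510 = 32390

Star 2 is more luminous, by a factor of 32400.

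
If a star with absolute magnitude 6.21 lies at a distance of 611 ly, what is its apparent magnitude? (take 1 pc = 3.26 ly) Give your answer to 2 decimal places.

m ≈ 12.57

d = 611 ly / 3.26 = 187.4 pc
m = M + 5 log₁₀ d − 5 = 6.21 + 5·2.2728 − 5 = 12.574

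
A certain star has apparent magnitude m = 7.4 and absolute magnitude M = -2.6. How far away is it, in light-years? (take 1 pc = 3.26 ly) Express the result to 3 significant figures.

d ≈ 3260 ly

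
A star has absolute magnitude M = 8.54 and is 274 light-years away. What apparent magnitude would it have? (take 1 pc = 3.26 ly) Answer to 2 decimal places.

m ≈ 13.16

d = 274 ly / 3.26 = 84.05 pc
m = M + 5 log₁₀ d − 5 = 8.54 + 5·1.9245 − 5 = 13.163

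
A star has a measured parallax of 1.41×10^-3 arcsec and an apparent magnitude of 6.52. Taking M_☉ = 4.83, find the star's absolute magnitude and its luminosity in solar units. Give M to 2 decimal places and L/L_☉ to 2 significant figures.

M ≈ -2.73; L/L_☉ ≈ 1100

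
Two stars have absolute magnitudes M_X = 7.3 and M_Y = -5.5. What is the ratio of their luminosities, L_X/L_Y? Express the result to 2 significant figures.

L_X/L_Y ≈ 7.6×10^-6

ΔM = M_X − M_Y = 12.8
L_X/L_Y = 10^(−0.4 ΔM) = 10^-5.120 = 7.586×10^-6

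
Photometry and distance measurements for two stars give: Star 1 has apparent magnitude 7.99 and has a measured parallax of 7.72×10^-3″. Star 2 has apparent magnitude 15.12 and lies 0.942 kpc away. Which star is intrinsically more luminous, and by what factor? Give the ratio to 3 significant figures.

Star 1: d = 1/p = 1/7.72×10^-3″ = 129.5 pc
Star 1: M = m − 5 log₁₀ d + 5 = 7.99 − 5·2.1124 + 5 = 2.428
Star 2: d = 0.942 kpc = 942.0 pc
Star 2: M = m − 5 log₁₀ d + 5 = 15.12 − 5·2.9741 + 5 = 5.250
ΔM = M_1 − M_2 = 2.428 − (5.250) = -2.822; smaller M is more luminous → Star 1.
L ratio = 10^(0.4 |ΔM|) = 10^1.129 = 13.45

Star 1 is more luminous, by a factor of 13.4.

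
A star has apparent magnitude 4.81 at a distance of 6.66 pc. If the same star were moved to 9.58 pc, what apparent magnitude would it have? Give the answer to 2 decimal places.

Flux ∝ 1/d², so Δm = 5 log₁₀(d₂/d₁) = 5 log₁₀(9.58/6.66) = 0.789
m₂ = m₁ + Δm = 4.81 + (0.789) = 5.599

m ≈ 5.60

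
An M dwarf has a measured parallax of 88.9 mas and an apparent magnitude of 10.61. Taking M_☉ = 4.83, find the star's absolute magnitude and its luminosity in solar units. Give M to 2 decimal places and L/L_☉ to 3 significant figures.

d = 1/p = 1000/88.9 mas = 11.25 pc
M = m − 5 log₁₀ d + 5 = 10.61 − 5·1.0511 + 5 = 10.355
M − M_☉ = 10.355 − 4.83 = 5.525
L/L_☉ = 10^(−0.4 × 5.525) = 6.169×10^-3

M ≈ 10.35; L/L_☉ ≈ 6.17×10^-3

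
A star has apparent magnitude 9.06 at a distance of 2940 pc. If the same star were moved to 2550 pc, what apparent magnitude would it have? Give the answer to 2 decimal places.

m ≈ 8.75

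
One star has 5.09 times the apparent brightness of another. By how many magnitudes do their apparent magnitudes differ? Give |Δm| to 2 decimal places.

Pogson: Δm = −2.5 log₁₀(ratio) = −2.5 log₁₀(5.09) = −2.5 × 0.7067 = -1.767

|Δm| ≈ 1.77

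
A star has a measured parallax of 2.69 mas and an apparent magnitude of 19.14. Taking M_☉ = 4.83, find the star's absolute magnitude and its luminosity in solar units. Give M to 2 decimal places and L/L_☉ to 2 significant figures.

d = 1/p = 1000/2.69 mas = 371.7 pc
M = m − 5 log₁₀ d + 5 = 19.14 − 5·2.5702 + 5 = 11.289
M − M_☉ = 11.289 − 4.83 = 6.459
L/L_☉ = 10^(−0.4 × 6.459) = 2.609×10^-3

M ≈ 11.29; L/L_☉ ≈ 2.6×10^-3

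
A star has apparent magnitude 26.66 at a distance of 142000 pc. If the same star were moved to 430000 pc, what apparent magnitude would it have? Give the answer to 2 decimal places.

m ≈ 29.07

Flux ∝ 1/d², so Δm = 5 log₁₀(d₂/d₁) = 5 log₁₀(430000/142000) = 2.406
m₂ = m₁ + Δm = 26.66 + (2.406) = 29.066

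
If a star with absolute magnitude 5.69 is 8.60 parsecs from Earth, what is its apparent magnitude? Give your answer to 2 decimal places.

m = M + 5 log₁₀ d − 5 = 5.69 + 5·0.9345 − 5 = 5.362

m ≈ 5.36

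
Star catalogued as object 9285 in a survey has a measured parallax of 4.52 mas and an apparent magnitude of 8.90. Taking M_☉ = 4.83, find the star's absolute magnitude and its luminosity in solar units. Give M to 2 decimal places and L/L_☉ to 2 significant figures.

d = 1/p = 1000/4.52 mas = 221.2 pc
M = m − 5 log₁₀ d + 5 = 8.90 − 5·2.3449 + 5 = 2.176
M − M_☉ = 2.176 − 4.83 = -2.654
L/L_☉ = 10^(−0.4 × -2.654) = 11.53

M ≈ 2.18; L/L_☉ ≈ 12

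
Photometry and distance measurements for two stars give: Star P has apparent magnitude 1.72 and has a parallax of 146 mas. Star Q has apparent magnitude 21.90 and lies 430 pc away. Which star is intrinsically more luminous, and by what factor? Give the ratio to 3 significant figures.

Star P is more luminous, by a factor of 29900.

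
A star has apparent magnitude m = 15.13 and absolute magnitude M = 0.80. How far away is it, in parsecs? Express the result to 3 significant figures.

d ≈ 7350 pc

Distance modulus: m − M = 15.13 − (0.80) = 14.330
m − M = 5 log₁₀ d − 5
log₁₀ d = (m − M)/5 + 1 = 3.8660
d = 10^3.8660 = 7345 pc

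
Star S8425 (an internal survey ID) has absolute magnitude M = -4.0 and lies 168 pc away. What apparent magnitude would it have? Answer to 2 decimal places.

m = M + 5 log₁₀ d − 5 = -4.0 + 5·2.2253 − 5 = 2.127

m ≈ 2.13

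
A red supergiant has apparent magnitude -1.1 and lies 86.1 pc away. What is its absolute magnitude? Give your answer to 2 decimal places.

5 log₁₀(d/10 pc) = 5 log₁₀(86.10) − 5 = 4.675
M = m − 5 log₁₀(d/10) = -1.1 − 4.675 = -5.775

M ≈ -5.78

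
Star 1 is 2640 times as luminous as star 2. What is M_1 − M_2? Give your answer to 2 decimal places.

M_1 − M_2 ≈ -8.55

Pogson: ΔM = −2.5 log₁₀(ratio) = −2.5 log₁₀(2640) = −2.5 × 3.4216 = -8.554
Star 1 is brighter, so it has the smaller magnitude: the difference is negative.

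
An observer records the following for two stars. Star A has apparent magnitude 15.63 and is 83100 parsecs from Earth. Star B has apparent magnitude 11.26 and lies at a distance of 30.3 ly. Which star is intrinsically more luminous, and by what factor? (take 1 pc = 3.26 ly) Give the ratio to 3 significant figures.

Star A: M = m − 5 log₁₀ d + 5 = 15.63 − 5·4.9196 + 5 = -3.968
Star B: d = 30.3 ly / 3.26 = 9.294 pc
Star B: M = m − 5 log₁₀ d + 5 = 11.26 − 5·0.9682 + 5 = 11.419
ΔM = M_A − M_B = -3.968 − (11.419) = -15.387; smaller M is more luminous → Star A.
L ratio = 10^(0.4 |ΔM|) = 10^6.155 = 1.428×10^6

Star A is more luminous, by a factor of 1.43×10^6.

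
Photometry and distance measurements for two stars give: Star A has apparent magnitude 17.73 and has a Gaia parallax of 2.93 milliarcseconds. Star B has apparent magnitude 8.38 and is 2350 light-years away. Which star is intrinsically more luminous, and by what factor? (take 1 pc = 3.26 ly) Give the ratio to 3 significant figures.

Star B is more luminous, by a factor of 24500.

Star A: p = 2.93 mas = 2.93×10^-3″ → d = 1/p = 341.3 pc
Star A: M = m − 5 log₁₀ d + 5 = 17.73 − 5·2.5331 + 5 = 10.064
Star B: d = 2350 ly / 3.26 = 720.9 pc
Star B: M = m − 5 log₁₀ d + 5 = 8.38 − 5·2.8579 + 5 = -0.909
ΔM = M_A − M_B = 10.064 − (-0.909) = 10.974; smaller M is more luminous → Star B.
L ratio = 10^(0.4 |ΔM|) = 10^4.389 = 24520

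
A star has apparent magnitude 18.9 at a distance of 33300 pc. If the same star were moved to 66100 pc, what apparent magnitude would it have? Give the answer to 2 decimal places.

Flux ∝ 1/d², so Δm = 5 log₁₀(d₂/d₁) = 5 log₁₀(66100/33300) = 1.489
m₂ = m₁ + Δm = 18.9 + (1.489) = 20.389

m ≈ 20.39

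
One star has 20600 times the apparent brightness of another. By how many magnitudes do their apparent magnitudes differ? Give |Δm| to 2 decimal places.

|Δm| ≈ 10.78

Pogson: Δm = −2.5 log₁₀(ratio) = −2.5 log₁₀(20600) = −2.5 × 4.3139 = -10.785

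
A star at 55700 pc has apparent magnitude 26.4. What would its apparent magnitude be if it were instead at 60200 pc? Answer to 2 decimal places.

Flux ∝ 1/d², so Δm = 5 log₁₀(d₂/d₁) = 5 log₁₀(60200/55700) = 0.169
m₂ = m₁ + Δm = 26.4 + (0.169) = 26.569

m ≈ 26.57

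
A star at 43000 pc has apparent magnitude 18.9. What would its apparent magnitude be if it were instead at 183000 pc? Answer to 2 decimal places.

m ≈ 22.04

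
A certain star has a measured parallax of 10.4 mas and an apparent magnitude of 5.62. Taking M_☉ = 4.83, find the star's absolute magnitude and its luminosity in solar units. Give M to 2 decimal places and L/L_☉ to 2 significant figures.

M ≈ 0.71; L/L_☉ ≈ 45

d = 1/p = 1000/10.4 mas = 96.15 pc
M = m − 5 log₁₀ d + 5 = 5.62 − 5·1.9830 + 5 = 0.705
M − M_☉ = 0.705 − 4.83 = -4.125
L/L_☉ = 10^(−0.4 × -4.125) = 44.66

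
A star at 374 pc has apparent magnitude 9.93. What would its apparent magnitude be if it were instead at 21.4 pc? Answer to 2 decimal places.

Flux ∝ 1/d², so Δm = 5 log₁₀(d₂/d₁) = 5 log₁₀(21.4/374) = -6.212
m₂ = m₁ + Δm = 9.93 + (-6.212) = 3.718

m ≈ 3.72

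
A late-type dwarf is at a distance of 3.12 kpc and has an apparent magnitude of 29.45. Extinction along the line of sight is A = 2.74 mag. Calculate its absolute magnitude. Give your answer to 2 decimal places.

M ≈ 14.24

d = 3.12 kpc = 3120 pc
5 log₁₀(d/10 pc) = 5 log₁₀(3120) − 5 = 12.471
M = m − 5 log₁₀(d/10) − A = 29.45 − 12.471 − 2.74 = 14.239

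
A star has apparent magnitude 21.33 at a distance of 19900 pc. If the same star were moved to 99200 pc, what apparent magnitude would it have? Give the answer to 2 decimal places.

m ≈ 24.82

Flux ∝ 1/d², so Δm = 5 log₁₀(d₂/d₁) = 5 log₁₀(99200/19900) = 3.488
m₂ = m₁ + Δm = 21.33 + (3.488) = 24.818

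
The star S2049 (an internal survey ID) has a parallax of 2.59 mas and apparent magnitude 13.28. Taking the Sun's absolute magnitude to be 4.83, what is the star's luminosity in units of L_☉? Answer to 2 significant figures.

d = 1/p = 1000/2.59 mas = 386.1 pc
M = m − 5 log₁₀ d + 5 = 13.28 − 5·2.5867 + 5 = 5.346
M − M_☉ = 5.346 − 4.83 = 0.516
L/L_☉ = 10^(−0.4 × 0.516) = 0.6214

L/L_☉ ≈ 0.62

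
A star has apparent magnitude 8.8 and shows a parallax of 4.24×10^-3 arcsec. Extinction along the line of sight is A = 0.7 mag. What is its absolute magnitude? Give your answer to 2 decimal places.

M ≈ 1.24

d = 1/p = 1/4.24×10^-3″ = 235.8 pc
5 log₁₀(d/10 pc) = 5 log₁₀(235.8) − 5 = 6.863
M = m − 5 log₁₀(d/10) − A = 8.8 − 6.863 − 0.7 = 1.237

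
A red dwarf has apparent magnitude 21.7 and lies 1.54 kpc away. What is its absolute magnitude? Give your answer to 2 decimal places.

M ≈ 10.76

d = 1.54 kpc = 1540 pc
5 log₁₀(d/10 pc) = 5 log₁₀(1540) − 5 = 10.938
M = m − 5 log₁₀(d/10) = 21.7 − 10.938 = 10.762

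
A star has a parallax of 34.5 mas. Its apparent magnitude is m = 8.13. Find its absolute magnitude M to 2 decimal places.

p = 34.5 mas = 0.0345″ → d = 1/p = 28.99 pc
5 log₁₀(d/10 pc) = 5 log₁₀(28.99) − 5 = 2.311
M = m − 5 log₁₀(d/10) = 8.13 − 2.311 = 5.819

M ≈ 5.82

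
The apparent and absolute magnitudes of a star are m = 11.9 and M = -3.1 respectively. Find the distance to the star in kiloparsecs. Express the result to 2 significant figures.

Distance modulus: m − M = 11.9 − (-3.1) = 15.000
m − M = 5 log₁₀ d − 5
log₁₀ d = (m − M)/5 + 1 = 4.0000
d = 10^4.0000 = 10000 pc
= 10.00 kpc

d ≈ 10 kpc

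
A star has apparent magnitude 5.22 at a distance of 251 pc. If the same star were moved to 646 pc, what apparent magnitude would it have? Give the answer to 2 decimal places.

Flux ∝ 1/d², so Δm = 5 log₁₀(d₂/d₁) = 5 log₁₀(646/251) = 2.053
m₂ = m₁ + Δm = 5.22 + (2.053) = 7.273

m ≈ 7.27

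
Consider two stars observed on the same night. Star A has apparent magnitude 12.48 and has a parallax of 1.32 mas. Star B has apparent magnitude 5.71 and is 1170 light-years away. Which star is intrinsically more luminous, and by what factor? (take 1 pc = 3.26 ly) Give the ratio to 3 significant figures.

Star A: p = 1.32 mas = 1.32×10^-3″ → d = 1/p = 757.6 pc
Star A: M = m − 5 log₁₀ d + 5 = 12.48 − 5·2.8794 + 5 = 3.083
Star B: d = 1170 ly / 3.26 = 358.9 pc
Star B: M = m − 5 log₁₀ d + 5 = 5.71 − 5·2.5550 + 5 = -2.065
ΔM = M_A − M_B = 3.083 − (-2.065) = 5.148; smaller M is more luminous → Star B.
L ratio = 10^(0.4 |ΔM|) = 10^2.059 = 114.6

Star B is more luminous, by a factor of 115.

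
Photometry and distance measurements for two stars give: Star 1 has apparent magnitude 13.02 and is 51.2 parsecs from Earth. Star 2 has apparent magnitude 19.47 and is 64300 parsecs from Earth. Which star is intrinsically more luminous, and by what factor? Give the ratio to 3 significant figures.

Star 1: M = m − 5 log₁₀ d + 5 = 13.02 − 5·1.7093 + 5 = 9.474
Star 2: M = m − 5 log₁₀ d + 5 = 19.47 − 5·4.8082 + 5 = 0.429
ΔM = M_1 − M_2 = 9.474 − (0.429) = 9.045; smaller M is more luminous → Star 2.
L ratio = 10^(0.4 |ΔM|) = 10^3.618 = 4148

Star 2 is more luminous, by a factor of 4150.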